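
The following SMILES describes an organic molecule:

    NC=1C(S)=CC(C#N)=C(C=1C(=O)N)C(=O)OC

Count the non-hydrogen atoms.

17

Every atom symbol written in the SMILES (organic subset) is one heavy atom; implicit H are not written.
Heavy atoms by element → C:10, N:3, O:3, S:1.
Total: 17.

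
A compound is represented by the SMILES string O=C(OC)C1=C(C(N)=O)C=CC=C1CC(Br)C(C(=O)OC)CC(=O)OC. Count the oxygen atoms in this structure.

Scan the SMILES for O atoms (remember two-letter symbols like Cl and Br are single atoms).
Oxygen count: 7.

7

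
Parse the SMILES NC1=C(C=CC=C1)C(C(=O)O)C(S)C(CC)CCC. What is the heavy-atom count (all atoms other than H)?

Every atom symbol written in the SMILES (organic subset) is one heavy atom; implicit H are not written.
Heavy atoms by element → C:15, N:1, O:2, S:1.
Total: 19.

19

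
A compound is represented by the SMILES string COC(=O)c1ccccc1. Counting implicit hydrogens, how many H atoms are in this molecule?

8

Walk through each heavy atom and fill implicit hydrogens from standard valence (C 4, N 3, O 2, S 2, halogen 1); for lowercase aromatic atoms, an aromatic c carries 1 H when it has two neighbours and 0 H with three, and aromatic n carries 0 H:
  atom 1: C, bond orders sum to 1 (valence 4) → 3 H
  atom 2: O, bond orders sum to 2 (valence 2) → 0 H
  atom 3: C, bond orders sum to 4 (valence 4) → 0 H
  atom 4: O, bond orders sum to 2 (valence 2) → 0 H
  atom 5: aromatic c, 3 neighbours → 0 H
  atom 6: aromatic c, 2 neighbours → 1 H
  atom 7: aromatic c, 2 neighbours → 1 H
  atom 8: aromatic c, 2 neighbours → 1 H
  atom 9: aromatic c, 2 neighbours → 1 H
  atom 10: aromatic c, 2 neighbours → 1 H
Total hydrogens: 8.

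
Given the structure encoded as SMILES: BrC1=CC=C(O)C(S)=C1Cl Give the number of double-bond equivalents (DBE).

4

Molecular formula: C6H4BrClOS.
DoU = (2C + 2 + N − H − X) / 2, where X is the halogen count and O/S are ignored.
    = (2·6 + 2 + 0 − 4 − 2) / 2 = 8 / 2 = 4.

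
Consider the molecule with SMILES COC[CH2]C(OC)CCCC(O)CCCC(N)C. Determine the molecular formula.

Walk through each heavy atom and fill implicit hydrogens from standard valence (C 4, N 3, O 2, S 2, halogen 1):
  atom 1: C, bond orders sum to 1 (valence 4) → 3 H
  atom 2: O, bond orders sum to 2 (valence 2) → 0 H
  atom 3: C, bond orders sum to 2 (valence 4) → 2 H
  atom 4: C with explicit H count 2
  atom 5: C, bond orders sum to 3 (valence 4) → 1 H
  atom 6: O, bond orders sum to 2 (valence 2) → 0 H
  atom 7: C, bond orders sum to 1 (valence 4) → 3 H
  atom 8: C, bond orders sum to 2 (valence 4) → 2 H
  atom 9: C, bond orders sum to 2 (valence 4) → 2 H
  atom 10: C, bond orders sum to 2 (valence 4) → 2 H
  atom 11: C, bond orders sum to 3 (valence 4) → 1 H
  atom 12: O, bond orders sum to 1 (valence 2) → 1 H
  atom 13: C, bond orders sum to 2 (valence 4) → 2 H
  atom 14: C, bond orders sum to 2 (valence 4) → 2 H
  atom 15: C, bond orders sum to 2 (valence 4) → 2 H
  atom 16: C, bond orders sum to 3 (valence 4) → 1 H
  atom 17: N, bond orders sum to 1 (valence 3) → 2 H
  atom 18: C, bond orders sum to 1 (valence 4) → 3 H
Totals → C:14, H:31, N:1, O:3.

C14H31NO3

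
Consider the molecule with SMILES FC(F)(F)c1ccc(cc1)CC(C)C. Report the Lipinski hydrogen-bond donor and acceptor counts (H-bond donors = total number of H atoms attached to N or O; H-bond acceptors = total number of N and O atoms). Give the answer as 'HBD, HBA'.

Donors: find every N or O and count the H atoms it carries.
  (no N or O atoms present)
Lipinski HBD = 0.
Acceptors: N atoms = 0, O atoms = 0 → HBA = 0.

0, 0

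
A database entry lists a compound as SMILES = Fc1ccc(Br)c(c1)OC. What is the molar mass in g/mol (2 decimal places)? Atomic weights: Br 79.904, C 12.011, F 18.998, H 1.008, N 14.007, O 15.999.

First, the molecular formula is C7H6BrFO (counting implicit H from valence).
  Br: 1 × 79.904 = 79.904
  C: 7 × 12.011 = 84.077
  F: 1 × 18.998 = 18.998
  H: 6 × 1.008 = 6.048
  O: 1 × 15.999 = 15.999
Sum: 1×79.904 + 7×12.011 + 1×18.998 + 6×1.008 + 1×15.999 = 205.026 → 205.03 g/mol.

205.03 g/mol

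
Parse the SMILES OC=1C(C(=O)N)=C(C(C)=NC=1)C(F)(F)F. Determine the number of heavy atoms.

15

Every atom symbol written in the SMILES (organic subset) is one heavy atom; implicit H are not written.
Heavy atoms by element → C:8, F:3, N:2, O:2.
Total: 15.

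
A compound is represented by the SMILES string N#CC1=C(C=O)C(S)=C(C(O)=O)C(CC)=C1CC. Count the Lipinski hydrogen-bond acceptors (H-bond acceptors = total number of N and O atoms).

4

N atoms: 1; O atoms: 3.
Lipinski HBA = 1 + 3 = 4.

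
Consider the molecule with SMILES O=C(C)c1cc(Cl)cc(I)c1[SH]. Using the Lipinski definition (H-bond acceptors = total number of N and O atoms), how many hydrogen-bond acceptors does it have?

N atoms: 0; O atoms: 1.
Lipinski HBA = 0 + 1 = 1.

1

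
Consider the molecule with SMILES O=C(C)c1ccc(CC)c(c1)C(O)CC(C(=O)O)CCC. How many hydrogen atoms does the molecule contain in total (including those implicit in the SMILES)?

24

Walk through each heavy atom and fill implicit hydrogens from standard valence (C 4, N 3, O 2, S 2, halogen 1); for lowercase aromatic atoms, an aromatic c carries 1 H when it has two neighbours and 0 H with three, and aromatic n carries 0 H:
  atom 1: O, bond orders sum to 2 (valence 2) → 0 H
  atom 2: C, bond orders sum to 4 (valence 4) → 0 H
  atom 3: C, bond orders sum to 1 (valence 4) → 3 H
  atom 4: aromatic c, 3 neighbours → 0 H
  atom 5: aromatic c, 2 neighbours → 1 H
  atom 6: aromatic c, 2 neighbours → 1 H
  atom 7: aromatic c, 3 neighbours → 0 H
  atom 8: C, bond orders sum to 2 (valence 4) → 2 H
  atom 9: C, bond orders sum to 1 (valence 4) → 3 H
  atom 10: aromatic c, 3 neighbours → 0 H
  atom 11: aromatic c, 2 neighbours → 1 H
  atom 12: C, bond orders sum to 3 (valence 4) → 1 H
  atom 13: O, bond orders sum to 1 (valence 2) → 1 H
  atom 14: C, bond orders sum to 2 (valence 4) → 2 H
  atom 15: C, bond orders sum to 3 (valence 4) → 1 H
  atom 16: C, bond orders sum to 4 (valence 4) → 0 H
  atom 17: O, bond orders sum to 2 (valence 2) → 0 H
  atom 18: O, bond orders sum to 1 (valence 2) → 1 H
  atom 19: C, bond orders sum to 2 (valence 4) → 2 H
  atom 20: C, bond orders sum to 2 (valence 4) → 2 H
  atom 21: C, bond orders sum to 1 (valence 4) → 3 H
Total hydrogens: 24.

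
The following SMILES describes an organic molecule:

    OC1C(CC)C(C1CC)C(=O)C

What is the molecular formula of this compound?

C10H18O2

Walk through each heavy atom and fill implicit hydrogens from standard valence (C 4, N 3, O 2, S 2, halogen 1):
  atom 1: O, bond orders sum to 1 (valence 2) → 1 H
  atom 2: C, bond orders sum to 3 (valence 4) → 1 H
  atom 3: C, bond orders sum to 3 (valence 4) → 1 H
  atom 4: C, bond orders sum to 2 (valence 4) → 2 H
  atom 5: C, bond orders sum to 1 (valence 4) → 3 H
  atom 6: C, bond orders sum to 3 (valence 4) → 1 H
  atom 7: C, bond orders sum to 3 (valence 4) → 1 H
  atom 8: C, bond orders sum to 2 (valence 4) → 2 H
  atom 9: C, bond orders sum to 1 (valence 4) → 3 H
  atom 10: C, bond orders sum to 4 (valence 4) → 0 H
  atom 11: O, bond orders sum to 2 (valence 2) → 0 H
  atom 12: C, bond orders sum to 1 (valence 4) → 3 H
Totals → C:10, H:18, O:2.
In Hill order: C10H18O2.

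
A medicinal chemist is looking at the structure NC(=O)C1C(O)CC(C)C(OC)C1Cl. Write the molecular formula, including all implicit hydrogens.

Walk through each heavy atom and fill implicit hydrogens from standard valence (C 4, N 3, O 2, S 2, halogen 1):
  atom 1: N, bond orders sum to 1 (valence 3) → 2 H
  atom 2: C, bond orders sum to 4 (valence 4) → 0 H
  atom 3: O, bond orders sum to 2 (valence 2) → 0 H
  atom 4: C, bond orders sum to 3 (valence 4) → 1 H
  atom 5: C, bond orders sum to 3 (valence 4) → 1 H
  atom 6: O, bond orders sum to 1 (valence 2) → 1 H
  atom 7: C, bond orders sum to 2 (valence 4) → 2 H
  atom 8: C, bond orders sum to 3 (valence 4) → 1 H
  atom 9: C, bond orders sum to 1 (valence 4) → 3 H
  atom 10: C, bond orders sum to 3 (valence 4) → 1 H
  atom 11: O, bond orders sum to 2 (valence 2) → 0 H
  atom 12: C, bond orders sum to 1 (valence 4) → 3 H
  atom 13: C, bond orders sum to 3 (valence 4) → 1 H
  atom 14: Cl (halogen, monovalent) → 0 H
Totals → C:9, H:16, Cl:1, N:1, O:3.
In Hill order: C9H16ClNO3.

C9H16ClNO3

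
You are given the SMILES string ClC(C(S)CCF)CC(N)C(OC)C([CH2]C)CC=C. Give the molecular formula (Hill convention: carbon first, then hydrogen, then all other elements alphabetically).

Walk through each heavy atom and fill implicit hydrogens from standard valence (C 4, N 3, O 2, S 2, halogen 1):
  atom 1: Cl (halogen, monovalent) → 0 H
  atom 2: C, bond orders sum to 3 (valence 4) → 1 H
  atom 3: C, bond orders sum to 3 (valence 4) → 1 H
  atom 4: S, bond orders sum to 1 (valence 2) → 1 H
  atom 5: C, bond orders sum to 2 (valence 4) → 2 H
  atom 6: C, bond orders sum to 2 (valence 4) → 2 H
  atom 7: F (halogen, monovalent) → 0 H
  atom 8: C, bond orders sum to 2 (valence 4) → 2 H
  atom 9: C, bond orders sum to 3 (valence 4) → 1 H
  atom 10: N, bond orders sum to 1 (valence 3) → 2 H
  atom 11: C, bond orders sum to 3 (valence 4) → 1 H
  atom 12: O, bond orders sum to 2 (valence 2) → 0 H
  atom 13: C, bond orders sum to 1 (valence 4) → 3 H
  atom 14: C, bond orders sum to 3 (valence 4) → 1 H
  atom 15: C with explicit H count 2
  atom 16: C, bond orders sum to 1 (valence 4) → 3 H
  atom 17: C, bond orders sum to 2 (valence 4) → 2 H
  atom 18: C, bond orders sum to 3 (valence 4) → 1 H
  atom 19: C, bond orders sum to 2 (valence 4) → 2 H
Totals → C:14, H:27, Cl:1, F:1, N:1, O:1, S:1.
In Hill order: C14H27ClFNOS.

C14H27ClFNOS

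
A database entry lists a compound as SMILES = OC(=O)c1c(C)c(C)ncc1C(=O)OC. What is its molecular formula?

Walk through each heavy atom and fill implicit hydrogens from standard valence (C 4, N 3, O 2, S 2, halogen 1); for lowercase aromatic atoms, an aromatic c carries 1 H when it has two neighbours and 0 H with three, and aromatic n carries 0 H:
  atom 1: O, bond orders sum to 1 (valence 2) → 1 H
  atom 2: C, bond orders sum to 4 (valence 4) → 0 H
  atom 3: O, bond orders sum to 2 (valence 2) → 0 H
  atom 4: aromatic c, 3 neighbours → 0 H
  atom 5: aromatic c, 3 neighbours → 0 H
  atom 6: C, bond orders sum to 1 (valence 4) → 3 H
  atom 7: aromatic c, 3 neighbours → 0 H
  atom 8: C, bond orders sum to 1 (valence 4) → 3 H
  atom 9: aromatic n, 2 neighbours → 0 H
  atom 10: aromatic c, 2 neighbours → 1 H
  atom 11: aromatic c, 3 neighbours → 0 H
  atom 12: C, bond orders sum to 4 (valence 4) → 0 H
  atom 13: O, bond orders sum to 2 (valence 2) → 0 H
  atom 14: O, bond orders sum to 2 (valence 2) → 0 H
  atom 15: C, bond orders sum to 1 (valence 4) → 3 H
Totals → C:10, H:11, N:1, O:4.
In Hill order: C10H11NO4.

C10H11NO4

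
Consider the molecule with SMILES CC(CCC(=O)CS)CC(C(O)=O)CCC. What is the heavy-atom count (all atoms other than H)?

16

Every atom symbol written in the SMILES (organic subset) is one heavy atom; implicit H are not written.
Heavy atoms by element → C:12, O:3, S:1.
Total: 16.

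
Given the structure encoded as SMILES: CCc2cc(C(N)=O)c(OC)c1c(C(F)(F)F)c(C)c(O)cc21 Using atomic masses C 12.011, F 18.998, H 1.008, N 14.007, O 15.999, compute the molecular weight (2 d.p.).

First, the molecular formula is C16H16F3NO3 (counting implicit H from valence).
  C: 16 × 12.011 = 192.176
  F: 3 × 18.998 = 56.994
  H: 16 × 1.008 = 16.128
  N: 1 × 14.007 = 14.007
  O: 3 × 15.999 = 47.997
Sum: 16×12.011 + 3×18.998 + 16×1.008 + 1×14.007 + 3×15.999 = 327.302 → 327.30 g/mol.

327.30 g/mol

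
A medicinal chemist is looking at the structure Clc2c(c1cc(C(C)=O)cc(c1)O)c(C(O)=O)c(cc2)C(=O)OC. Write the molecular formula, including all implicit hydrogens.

Walk through each heavy atom and fill implicit hydrogens from standard valence (C 4, N 3, O 2, S 2, halogen 1); for lowercase aromatic atoms, an aromatic c carries 1 H when it has two neighbours and 0 H with three, and aromatic n carries 0 H:
  atom 1: Cl (halogen, monovalent) → 0 H
  atom 2: aromatic c, 3 neighbours → 0 H
  atom 3: aromatic c, 3 neighbours → 0 H
  atom 4: aromatic c, 3 neighbours → 0 H
  atom 5: aromatic c, 2 neighbours → 1 H
  atom 6: aromatic c, 3 neighbours → 0 H
  atom 7: C, bond orders sum to 4 (valence 4) → 0 H
  atom 8: C, bond orders sum to 1 (valence 4) → 3 H
  atom 9: O, bond orders sum to 2 (valence 2) → 0 H
  atom 10: aromatic c, 2 neighbours → 1 H
  atom 11: aromatic c, 3 neighbours → 0 H
  atom 12: aromatic c, 2 neighbours → 1 H
  atom 13: O, bond orders sum to 1 (valence 2) → 1 H
  atom 14: aromatic c, 3 neighbours → 0 H
  atom 15: C, bond orders sum to 4 (valence 4) → 0 H
  atom 16: O, bond orders sum to 1 (valence 2) → 1 H
  atom 17: O, bond orders sum to 2 (valence 2) → 0 H
  atom 18: aromatic c, 3 neighbours → 0 H
  atom 19: aromatic c, 2 neighbours → 1 H
  atom 20: aromatic c, 2 neighbours → 1 H
  atom 21: C, bond orders sum to 4 (valence 4) → 0 H
  atom 22: O, bond orders sum to 2 (valence 2) → 0 H
  atom 23: O, bond orders sum to 2 (valence 2) → 0 H
  atom 24: C, bond orders sum to 1 (valence 4) → 3 H
Totals → C:17, H:13, Cl:1, O:6.

C17H13ClO6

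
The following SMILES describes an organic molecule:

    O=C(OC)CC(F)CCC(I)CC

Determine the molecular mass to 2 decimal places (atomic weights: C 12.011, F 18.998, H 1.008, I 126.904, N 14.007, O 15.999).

First, the molecular formula is C9H16FIO2 (counting implicit H from valence).
  C: 9 × 12.011 = 108.099
  F: 1 × 18.998 = 18.998
  H: 16 × 1.008 = 16.128
  I: 1 × 126.904 = 126.904
  O: 2 × 15.999 = 31.998
Sum: 9×12.011 + 1×18.998 + 16×1.008 + 1×126.904 + 2×15.999 = 302.127 → 302.13 g/mol.

302.13 g/mol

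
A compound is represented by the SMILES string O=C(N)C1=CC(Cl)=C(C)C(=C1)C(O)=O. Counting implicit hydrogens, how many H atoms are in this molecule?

Walk through each heavy atom and fill implicit hydrogens from standard valence (C 4, N 3, O 2, S 2, halogen 1):
  atom 1: O, bond orders sum to 2 (valence 2) → 0 H
  atom 2: C, bond orders sum to 4 (valence 4) → 0 H
  atom 3: N, bond orders sum to 1 (valence 3) → 2 H
  atom 4: C, bond orders sum to 4 (valence 4) → 0 H
  atom 5: C, bond orders sum to 3 (valence 4) → 1 H
  atom 6: C, bond orders sum to 4 (valence 4) → 0 H
  atom 7: Cl (halogen, monovalent) → 0 H
  atom 8: C, bond orders sum to 4 (valence 4) → 0 H
  atom 9: C, bond orders sum to 1 (valence 4) → 3 H
  atom 10: C, bond orders sum to 4 (valence 4) → 0 H
  atom 11: C, bond orders sum to 3 (valence 4) → 1 H
  atom 12: C, bond orders sum to 4 (valence 4) → 0 H
  atom 13: O, bond orders sum to 1 (valence 2) → 1 H
  atom 14: O, bond orders sum to 2 (valence 2) → 0 H
Total hydrogens: 8.

8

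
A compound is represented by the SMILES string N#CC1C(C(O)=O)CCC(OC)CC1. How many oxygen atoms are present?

3

Scan the SMILES for O atoms (remember two-letter symbols like Cl and Br are single atoms).
Oxygen count: 3.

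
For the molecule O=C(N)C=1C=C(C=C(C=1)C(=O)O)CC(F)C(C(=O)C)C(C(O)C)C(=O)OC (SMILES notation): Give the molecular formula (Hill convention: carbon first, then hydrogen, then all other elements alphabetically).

C18H22FNO7

Walk through each heavy atom and fill implicit hydrogens from standard valence (C 4, N 3, O 2, S 2, halogen 1):
  atom 1: O, bond orders sum to 2 (valence 2) → 0 H
  atom 2: C, bond orders sum to 4 (valence 4) → 0 H
  atom 3: N, bond orders sum to 1 (valence 3) → 2 H
  atom 4: C, bond orders sum to 4 (valence 4) → 0 H
  atom 5: C, bond orders sum to 3 (valence 4) → 1 H
  atom 6: C, bond orders sum to 4 (valence 4) → 0 H
  atom 7: C, bond orders sum to 3 (valence 4) → 1 H
  atom 8: C, bond orders sum to 4 (valence 4) → 0 H
  atom 9: C, bond orders sum to 3 (valence 4) → 1 H
  atom 10: C, bond orders sum to 4 (valence 4) → 0 H
  atom 11: O, bond orders sum to 2 (valence 2) → 0 H
  atom 12: O, bond orders sum to 1 (valence 2) → 1 H
  atom 13: C, bond orders sum to 2 (valence 4) → 2 H
  atom 14: C, bond orders sum to 3 (valence 4) → 1 H
  atom 15: F (halogen, monovalent) → 0 H
  atom 16: C, bond orders sum to 3 (valence 4) → 1 H
  atom 17: C, bond orders sum to 4 (valence 4) → 0 H
  atom 18: O, bond orders sum to 2 (valence 2) → 0 H
  atom 19: C, bond orders sum to 1 (valence 4) → 3 H
  atom 20: C, bond orders sum to 3 (valence 4) → 1 H
  atom 21: C, bond orders sum to 3 (valence 4) → 1 H
  atom 22: O, bond orders sum to 1 (valence 2) → 1 H
  atom 23: C, bond orders sum to 1 (valence 4) → 3 H
  atom 24: C, bond orders sum to 4 (valence 4) → 0 H
  atom 25: O, bond orders sum to 2 (valence 2) → 0 H
  atom 26: O, bond orders sum to 2 (valence 2) → 0 H
  atom 27: C, bond orders sum to 1 (valence 4) → 3 H
Totals → C:18, H:22, F:1, N:1, O:7.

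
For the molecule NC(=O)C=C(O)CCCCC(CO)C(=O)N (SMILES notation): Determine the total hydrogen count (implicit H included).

18

Walk through each heavy atom and fill implicit hydrogens from standard valence (C 4, N 3, O 2, S 2, halogen 1):
  atom 1: N, bond orders sum to 1 (valence 3) → 2 H
  atom 2: C, bond orders sum to 4 (valence 4) → 0 H
  atom 3: O, bond orders sum to 2 (valence 2) → 0 H
  atom 4: C, bond orders sum to 3 (valence 4) → 1 H
  atom 5: C, bond orders sum to 4 (valence 4) → 0 H
  atom 6: O, bond orders sum to 1 (valence 2) → 1 H
  atom 7: C, bond orders sum to 2 (valence 4) → 2 H
  atom 8: C, bond orders sum to 2 (valence 4) → 2 H
  atom 9: C, bond orders sum to 2 (valence 4) → 2 H
  atom 10: C, bond orders sum to 2 (valence 4) → 2 H
  atom 11: C, bond orders sum to 3 (valence 4) → 1 H
  atom 12: C, bond orders sum to 2 (valence 4) → 2 H
  atom 13: O, bond orders sum to 1 (valence 2) → 1 H
  atom 14: C, bond orders sum to 4 (valence 4) → 0 H
  atom 15: O, bond orders sum to 2 (valence 2) → 0 H
  atom 16: N, bond orders sum to 1 (valence 3) → 2 H
Total hydrogens: 18.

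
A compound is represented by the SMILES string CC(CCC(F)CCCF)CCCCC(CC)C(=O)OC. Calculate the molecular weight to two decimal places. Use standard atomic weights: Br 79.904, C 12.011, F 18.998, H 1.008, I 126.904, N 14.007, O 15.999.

306.44 g/mol

First, the molecular formula is C17H32F2O2 (counting implicit H from valence).
  C: 17 × 12.011 = 204.187
  F: 2 × 18.998 = 37.996
  H: 32 × 1.008 = 32.256
  O: 2 × 15.999 = 31.998
Sum: 17×12.011 + 2×18.998 + 32×1.008 + 2×15.999 = 306.437 → 306.44 g/mol.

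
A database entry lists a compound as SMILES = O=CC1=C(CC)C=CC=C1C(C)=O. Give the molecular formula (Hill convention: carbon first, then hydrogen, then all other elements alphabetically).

Walk through each heavy atom and fill implicit hydrogens from standard valence (C 4, N 3, O 2, S 2, halogen 1):
  atom 1: O, bond orders sum to 2 (valence 2) → 0 H
  atom 2: C, bond orders sum to 3 (valence 4) → 1 H
  atom 3: C, bond orders sum to 4 (valence 4) → 0 H
  atom 4: C, bond orders sum to 4 (valence 4) → 0 H
  atom 5: C, bond orders sum to 2 (valence 4) → 2 H
  atom 6: C, bond orders sum to 1 (valence 4) → 3 H
  atom 7: C, bond orders sum to 3 (valence 4) → 1 H
  atom 8: C, bond orders sum to 3 (valence 4) → 1 H
  atom 9: C, bond orders sum to 3 (valence 4) → 1 H
  atom 10: C, bond orders sum to 4 (valence 4) → 0 H
  atom 11: C, bond orders sum to 4 (valence 4) → 0 H
  atom 12: C, bond orders sum to 1 (valence 4) → 3 H
  atom 13: O, bond orders sum to 2 (valence 2) → 0 H
Totals → C:11, H:12, O:2.
In Hill order: C11H12O2.

C11H12O2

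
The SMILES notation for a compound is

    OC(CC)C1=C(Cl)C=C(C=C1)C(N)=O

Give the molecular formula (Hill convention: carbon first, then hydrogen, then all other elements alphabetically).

Walk through each heavy atom and fill implicit hydrogens from standard valence (C 4, N 3, O 2, S 2, halogen 1):
  atom 1: O, bond orders sum to 1 (valence 2) → 1 H
  atom 2: C, bond orders sum to 3 (valence 4) → 1 H
  atom 3: C, bond orders sum to 2 (valence 4) → 2 H
  atom 4: C, bond orders sum to 1 (valence 4) → 3 H
  atom 5: C, bond orders sum to 4 (valence 4) → 0 H
  atom 6: C, bond orders sum to 4 (valence 4) → 0 H
  atom 7: Cl (halogen, monovalent) → 0 H
  atom 8: C, bond orders sum to 3 (valence 4) → 1 H
  atom 9: C, bond orders sum to 4 (valence 4) → 0 H
  atom 10: C, bond orders sum to 3 (valence 4) → 1 H
  atom 11: C, bond orders sum to 3 (valence 4) → 1 H
  atom 12: C, bond orders sum to 4 (valence 4) → 0 H
  atom 13: N, bond orders sum to 1 (valence 3) → 2 H
  atom 14: O, bond orders sum to 2 (valence 2) → 0 H
Totals → C:10, H:12, Cl:1, N:1, O:2.
In Hill order: C10H12ClNO2.

C10H12ClNO2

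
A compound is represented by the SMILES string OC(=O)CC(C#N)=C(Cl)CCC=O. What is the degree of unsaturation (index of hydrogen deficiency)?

5

Degree of unsaturation = (number of rings) + (number of π bonds).
Ring closures in the SMILES: 0.
π bonds: 3 double bonds (each 1 DoU), 1 triple bond (each 2 DoU) → 5 DoU from unsaturation.
Total DoU = 0 + 5 = 5.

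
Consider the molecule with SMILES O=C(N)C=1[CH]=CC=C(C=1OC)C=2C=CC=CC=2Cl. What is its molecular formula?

Walk through each heavy atom and fill implicit hydrogens from standard valence (C 4, N 3, O 2, S 2, halogen 1):
  atom 1: O, bond orders sum to 2 (valence 2) → 0 H
  atom 2: C, bond orders sum to 4 (valence 4) → 0 H
  atom 3: N, bond orders sum to 1 (valence 3) → 2 H
  atom 4: C, bond orders sum to 4 (valence 4) → 0 H
  atom 5: C with explicit H count 1
  atom 6: C, bond orders sum to 3 (valence 4) → 1 H
  atom 7: C, bond orders sum to 3 (valence 4) → 1 H
  atom 8: C, bond orders sum to 4 (valence 4) → 0 H
  atom 9: C, bond orders sum to 4 (valence 4) → 0 H
  atom 10: O, bond orders sum to 2 (valence 2) → 0 H
  atom 11: C, bond orders sum to 1 (valence 4) → 3 H
  atom 12: C, bond orders sum to 4 (valence 4) → 0 H
  atom 13: C, bond orders sum to 3 (valence 4) → 1 H
  atom 14: C, bond orders sum to 3 (valence 4) → 1 H
  atom 15: C, bond orders sum to 3 (valence 4) → 1 H
  atom 16: C, bond orders sum to 3 (valence 4) → 1 H
  atom 17: C, bond orders sum to 4 (valence 4) → 0 H
  atom 18: Cl (halogen, monovalent) → 0 H
Totals → C:14, H:12, Cl:1, N:1, O:2.
In Hill order: C14H12ClNO2.

C14H12ClNO2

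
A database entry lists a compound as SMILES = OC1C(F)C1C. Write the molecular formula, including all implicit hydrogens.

Walk through each heavy atom and fill implicit hydrogens from standard valence (C 4, N 3, O 2, S 2, halogen 1):
  atom 1: O, bond orders sum to 1 (valence 2) → 1 H
  atom 2: C, bond orders sum to 3 (valence 4) → 1 H
  atom 3: C, bond orders sum to 3 (valence 4) → 1 H
  atom 4: F (halogen, monovalent) → 0 H
  atom 5: C, bond orders sum to 3 (valence 4) → 1 H
  atom 6: C, bond orders sum to 1 (valence 4) → 3 H
Totals → C:4, H:7, F:1, O:1.
In Hill order: C4H7FO.

C4H7FO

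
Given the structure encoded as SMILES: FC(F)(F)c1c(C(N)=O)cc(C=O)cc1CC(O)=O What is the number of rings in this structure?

1

In SMILES, each pair of matching ring-closure digits denotes one ring-closing bond; the number of such bonds equals the number of independent rings.
Ring-closure bonds here: 1.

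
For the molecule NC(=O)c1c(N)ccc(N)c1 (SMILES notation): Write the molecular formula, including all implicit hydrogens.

C7H9N3O

Walk through each heavy atom and fill implicit hydrogens from standard valence (C 4, N 3, O 2, S 2, halogen 1); for lowercase aromatic atoms, an aromatic c carries 1 H when it has two neighbours and 0 H with three, and aromatic n carries 0 H:
  atom 1: N, bond orders sum to 1 (valence 3) → 2 H
  atom 2: C, bond orders sum to 4 (valence 4) → 0 H
  atom 3: O, bond orders sum to 2 (valence 2) → 0 H
  atom 4: aromatic c, 3 neighbours → 0 H
  atom 5: aromatic c, 3 neighbours → 0 H
  atom 6: N, bond orders sum to 1 (valence 3) → 2 H
  atom 7: aromatic c, 2 neighbours → 1 H
  atom 8: aromatic c, 2 neighbours → 1 H
  atom 9: aromatic c, 3 neighbours → 0 H
  atom 10: N, bond orders sum to 1 (valence 3) → 2 H
  atom 11: aromatic c, 2 neighbours → 1 H
Totals → C:7, H:9, N:3, O:1.
In Hill order: C7H9N3O.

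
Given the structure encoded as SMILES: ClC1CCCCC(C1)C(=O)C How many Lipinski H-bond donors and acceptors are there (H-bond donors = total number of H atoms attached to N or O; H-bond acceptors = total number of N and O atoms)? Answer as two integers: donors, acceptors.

Donors: find every N or O and count the H atoms it carries.
  atom 10 (O): bond orders sum to 2 → 0 H
Lipinski HBD = 0.
Acceptors: N atoms = 0, O atoms = 1 → HBA = 1.

0, 1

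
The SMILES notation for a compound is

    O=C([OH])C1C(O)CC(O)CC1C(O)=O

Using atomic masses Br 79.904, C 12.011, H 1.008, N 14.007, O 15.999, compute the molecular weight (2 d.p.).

First, the molecular formula is C8H12O6 (counting implicit H from valence).
  C: 8 × 12.011 = 96.088
  H: 12 × 1.008 = 12.096
  O: 6 × 15.999 = 95.994
Sum: 8×12.011 + 12×1.008 + 6×15.999 = 204.178 → 204.18 g/mol.

204.18 g/mol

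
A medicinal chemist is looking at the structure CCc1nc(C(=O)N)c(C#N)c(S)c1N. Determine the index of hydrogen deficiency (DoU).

Molecular formula: C9H10N4OS.
DoU = (2C + 2 + N − H − X) / 2, where X is the halogen count and O/S are ignored.
    = (2·9 + 2 + 4 − 10 − 0) / 2 = 14 / 2 = 7.

7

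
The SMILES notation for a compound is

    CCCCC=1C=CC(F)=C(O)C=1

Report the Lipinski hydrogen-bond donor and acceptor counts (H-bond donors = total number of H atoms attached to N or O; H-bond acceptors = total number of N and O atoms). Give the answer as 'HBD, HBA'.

Donors: find every N or O and count the H atoms it carries.
  atom 11 (O): bond orders sum to 1 → 1 H
Lipinski HBD = 1.
Acceptors: N atoms = 0, O atoms = 1 → HBA = 1.

1, 1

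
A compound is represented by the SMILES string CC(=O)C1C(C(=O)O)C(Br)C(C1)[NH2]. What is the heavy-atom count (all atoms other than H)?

Every atom symbol written in the SMILES (organic subset) is one heavy atom; implicit H are not written.
Heavy atoms by element → Br:1, C:8, N:1, O:3.
Total: 13.

13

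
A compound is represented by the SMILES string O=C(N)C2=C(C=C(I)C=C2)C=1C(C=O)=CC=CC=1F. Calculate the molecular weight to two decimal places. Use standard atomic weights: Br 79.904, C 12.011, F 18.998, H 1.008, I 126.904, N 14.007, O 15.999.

First, the molecular formula is C14H9FINO2 (counting implicit H from valence).
  C: 14 × 12.011 = 168.154
  F: 1 × 18.998 = 18.998
  H: 9 × 1.008 = 9.072
  I: 1 × 126.904 = 126.904
  N: 1 × 14.007 = 14.007
  O: 2 × 15.999 = 31.998
Sum: 14×12.011 + 1×18.998 + 9×1.008 + 1×126.904 + 1×14.007 + 2×15.999 = 369.133 → 369.13 g/mol.

369.13 g/mol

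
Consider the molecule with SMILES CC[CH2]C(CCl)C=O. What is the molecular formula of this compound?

Walk through each heavy atom and fill implicit hydrogens from standard valence (C 4, N 3, O 2, S 2, halogen 1):
  atom 1: C, bond orders sum to 1 (valence 4) → 3 H
  atom 2: C, bond orders sum to 2 (valence 4) → 2 H
  atom 3: C with explicit H count 2
  atom 4: C, bond orders sum to 3 (valence 4) → 1 H
  atom 5: C, bond orders sum to 2 (valence 4) → 2 H
  atom 6: Cl (halogen, monovalent) → 0 H
  atom 7: C, bond orders sum to 3 (valence 4) → 1 H
  atom 8: O, bond orders sum to 2 (valence 2) → 0 H
Totals → C:6, H:11, Cl:1, O:1.

C6H11ClO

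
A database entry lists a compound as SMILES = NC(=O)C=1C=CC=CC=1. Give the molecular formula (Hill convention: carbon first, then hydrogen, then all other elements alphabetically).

Walk through each heavy atom and fill implicit hydrogens from standard valence (C 4, N 3, O 2, S 2, halogen 1):
  atom 1: N, bond orders sum to 1 (valence 3) → 2 H
  atom 2: C, bond orders sum to 4 (valence 4) → 0 H
  atom 3: O, bond orders sum to 2 (valence 2) → 0 H
  atom 4: C, bond orders sum to 4 (valence 4) → 0 H
  atom 5: C, bond orders sum to 3 (valence 4) → 1 H
  atom 6: C, bond orders sum to 3 (valence 4) → 1 H
  atom 7: C, bond orders sum to 3 (valence 4) → 1 H
  atom 8: C, bond orders sum to 3 (valence 4) → 1 H
  atom 9: C, bond orders sum to 3 (valence 4) → 1 H
Totals → C:7, H:7, N:1, O:1.
In Hill order: C7H7NO.

C7H7NO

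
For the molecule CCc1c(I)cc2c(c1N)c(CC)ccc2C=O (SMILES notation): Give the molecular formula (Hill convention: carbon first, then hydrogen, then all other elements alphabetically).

C15H16INO

Walk through each heavy atom and fill implicit hydrogens from standard valence (C 4, N 3, O 2, S 2, halogen 1); for lowercase aromatic atoms, an aromatic c carries 1 H when it has two neighbours and 0 H with three, and aromatic n carries 0 H:
  atom 1: C, bond orders sum to 1 (valence 4) → 3 H
  atom 2: C, bond orders sum to 2 (valence 4) → 2 H
  atom 3: aromatic c, 3 neighbours → 0 H
  atom 4: aromatic c, 3 neighbours → 0 H
  atom 5: I (halogen, monovalent) → 0 H
  atom 6: aromatic c, 2 neighbours → 1 H
  atom 7: aromatic c, 3 neighbours → 0 H
  atom 8: aromatic c, 3 neighbours → 0 H
  atom 9: aromatic c, 3 neighbours → 0 H
  atom 10: N, bond orders sum to 1 (valence 3) → 2 H
  atom 11: aromatic c, 3 neighbours → 0 H
  atom 12: C, bond orders sum to 2 (valence 4) → 2 H
  atom 13: C, bond orders sum to 1 (valence 4) → 3 H
  atom 14: aromatic c, 2 neighbours → 1 H
  atom 15: aromatic c, 2 neighbours → 1 H
  atom 16: aromatic c, 3 neighbours → 0 H
  atom 17: C, bond orders sum to 3 (valence 4) → 1 H
  atom 18: O, bond orders sum to 2 (valence 2) → 0 H
Totals → C:15, H:16, I:1, N:1, O:1.
In Hill order: C15H16INO.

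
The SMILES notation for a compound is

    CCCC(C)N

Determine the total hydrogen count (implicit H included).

13

Walk through each heavy atom and fill implicit hydrogens from standard valence (C 4, N 3, O 2, S 2, halogen 1):
  atom 1: C, bond orders sum to 1 (valence 4) → 3 H
  atom 2: C, bond orders sum to 2 (valence 4) → 2 H
  atom 3: C, bond orders sum to 2 (valence 4) → 2 H
  atom 4: C, bond orders sum to 3 (valence 4) → 1 H
  atom 5: C, bond orders sum to 1 (valence 4) → 3 H
  atom 6: N, bond orders sum to 1 (valence 3) → 2 H
Total hydrogens: 13.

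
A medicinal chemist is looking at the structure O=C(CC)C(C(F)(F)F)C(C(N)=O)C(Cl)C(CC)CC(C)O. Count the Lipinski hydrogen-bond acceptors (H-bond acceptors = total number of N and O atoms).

4

N atoms: 1; O atoms: 3.
Lipinski HBA = 1 + 3 = 4.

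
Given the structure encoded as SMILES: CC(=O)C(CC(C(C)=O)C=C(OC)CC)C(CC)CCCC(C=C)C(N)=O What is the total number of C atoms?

Count every carbon token in the SMILES (each C, including those in ring-closure positions and inside branches).
Carbon count: 22.

22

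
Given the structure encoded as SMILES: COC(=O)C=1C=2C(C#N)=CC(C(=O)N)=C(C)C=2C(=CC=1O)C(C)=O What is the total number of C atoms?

Count every carbon token in the SMILES (each C, including those in ring-closure positions and inside branches).
Carbon count: 17.

17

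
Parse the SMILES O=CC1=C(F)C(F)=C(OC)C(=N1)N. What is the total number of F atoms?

Scan the SMILES for F atoms (remember two-letter symbols like Cl and Br are single atoms).
Fluorine count: 2.

2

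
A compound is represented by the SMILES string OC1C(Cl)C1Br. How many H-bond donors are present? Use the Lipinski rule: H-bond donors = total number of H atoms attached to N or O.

1

Donors: find every N or O and count the H atoms it carries.
  atom 1 (O): bond orders sum to 1 → 1 H
Lipinski HBD = 1.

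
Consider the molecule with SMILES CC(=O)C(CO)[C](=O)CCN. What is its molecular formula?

C7H13NO3

Walk through each heavy atom and fill implicit hydrogens from standard valence (C 4, N 3, O 2, S 2, halogen 1):
  atom 1: C, bond orders sum to 1 (valence 4) → 3 H
  atom 2: C, bond orders sum to 4 (valence 4) → 0 H
  atom 3: O, bond orders sum to 2 (valence 2) → 0 H
  atom 4: C, bond orders sum to 3 (valence 4) → 1 H
  atom 5: C, bond orders sum to 2 (valence 4) → 2 H
  atom 6: O, bond orders sum to 1 (valence 2) → 1 H
  atom 7: C with explicit H count 0
  atom 8: O, bond orders sum to 2 (valence 2) → 0 H
  atom 9: C, bond orders sum to 2 (valence 4) → 2 H
  atom 10: C, bond orders sum to 2 (valence 4) → 2 H
  atom 11: N, bond orders sum to 1 (valence 3) → 2 H
Totals → C:7, H:13, N:1, O:3.
In Hill order: C7H13NO3.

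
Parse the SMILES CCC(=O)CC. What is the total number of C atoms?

5

Count every carbon token in the SMILES (each C, including those in ring-closure positions and inside branches).
Carbon count: 5.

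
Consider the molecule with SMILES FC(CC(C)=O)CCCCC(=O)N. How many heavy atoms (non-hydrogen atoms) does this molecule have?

13

Every atom symbol written in the SMILES (organic subset) is one heavy atom; implicit H are not written.
Heavy atoms by element → C:9, F:1, N:1, O:2.
Total: 13.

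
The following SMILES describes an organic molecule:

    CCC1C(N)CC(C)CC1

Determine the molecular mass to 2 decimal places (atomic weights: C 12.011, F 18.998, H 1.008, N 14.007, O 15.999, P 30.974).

First, the molecular formula is C9H19N (counting implicit H from valence).
  C: 9 × 12.011 = 108.099
  H: 19 × 1.008 = 19.152
  N: 1 × 14.007 = 14.007
Sum: 9×12.011 + 19×1.008 + 1×14.007 = 141.258 → 141.26 g/mol.

141.26 g/mol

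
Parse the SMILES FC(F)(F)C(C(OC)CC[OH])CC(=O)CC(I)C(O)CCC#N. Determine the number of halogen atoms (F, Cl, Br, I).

4

Halogen atoms appear at heavy-atom positions 1, 3, 4, 17 (3×F, 1×I).
Other groups present: 1 ether, 2 hydroxyl, 1 ketone, 1 nitrile.
Halogen count: 4.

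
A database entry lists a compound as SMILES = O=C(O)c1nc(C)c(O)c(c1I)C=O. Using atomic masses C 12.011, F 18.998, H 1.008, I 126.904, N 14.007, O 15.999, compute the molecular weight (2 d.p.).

307.04 g/mol

First, the molecular formula is C8H6INO4 (counting implicit H from valence).
  C: 8 × 12.011 = 96.088
  H: 6 × 1.008 = 6.048
  I: 1 × 126.904 = 126.904
  N: 1 × 14.007 = 14.007
  O: 4 × 15.999 = 63.996
Sum: 8×12.011 + 6×1.008 + 1×126.904 + 1×14.007 + 4×15.999 = 307.043 → 307.04 g/mol.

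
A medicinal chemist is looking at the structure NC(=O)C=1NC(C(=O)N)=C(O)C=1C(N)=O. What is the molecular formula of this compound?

C7H8N4O4

Walk through each heavy atom and fill implicit hydrogens from standard valence (C 4, N 3, O 2, S 2, halogen 1):
  atom 1: N, bond orders sum to 1 (valence 3) → 2 H
  atom 2: C, bond orders sum to 4 (valence 4) → 0 H
  atom 3: O, bond orders sum to 2 (valence 2) → 0 H
  atom 4: C, bond orders sum to 4 (valence 4) → 0 H
  atom 5: N, bond orders sum to 2 (valence 3) → 1 H
  atom 6: C, bond orders sum to 4 (valence 4) → 0 H
  atom 7: C, bond orders sum to 4 (valence 4) → 0 H
  atom 8: O, bond orders sum to 2 (valence 2) → 0 H
  atom 9: N, bond orders sum to 1 (valence 3) → 2 H
  atom 10: C, bond orders sum to 4 (valence 4) → 0 H
  atom 11: O, bond orders sum to 1 (valence 2) → 1 H
  atom 12: C, bond orders sum to 4 (valence 4) → 0 H
  atom 13: C, bond orders sum to 4 (valence 4) → 0 H
  atom 14: N, bond orders sum to 1 (valence 3) → 2 H
  atom 15: O, bond orders sum to 2 (valence 2) → 0 H
Totals → C:7, H:8, N:4, O:4.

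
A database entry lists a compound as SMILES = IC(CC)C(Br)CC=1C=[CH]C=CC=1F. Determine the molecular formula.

Walk through each heavy atom and fill implicit hydrogens from standard valence (C 4, N 3, O 2, S 2, halogen 1):
  atom 1: I (halogen, monovalent) → 0 H
  atom 2: C, bond orders sum to 3 (valence 4) → 1 H
  atom 3: C, bond orders sum to 2 (valence 4) → 2 H
  atom 4: C, bond orders sum to 1 (valence 4) → 3 H
  atom 5: C, bond orders sum to 3 (valence 4) → 1 H
  atom 6: Br (halogen, monovalent) → 0 H
  atom 7: C, bond orders sum to 2 (valence 4) → 2 H
  atom 8: C, bond orders sum to 4 (valence 4) → 0 H
  atom 9: C, bond orders sum to 3 (valence 4) → 1 H
  atom 10: C with explicit H count 1
  atom 11: C, bond orders sum to 3 (valence 4) → 1 H
  atom 12: C, bond orders sum to 3 (valence 4) → 1 H
  atom 13: C, bond orders sum to 4 (valence 4) → 0 H
  atom 14: F (halogen, monovalent) → 0 H
Totals → C:11, H:13, Br:1, F:1, I:1.

C11H13BrFI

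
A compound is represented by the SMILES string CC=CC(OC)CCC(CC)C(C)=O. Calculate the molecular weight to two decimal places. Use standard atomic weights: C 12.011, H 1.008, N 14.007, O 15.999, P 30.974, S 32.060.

First, the molecular formula is C12H22O2 (counting implicit H from valence).
  C: 12 × 12.011 = 144.132
  H: 22 × 1.008 = 22.176
  O: 2 × 15.999 = 31.998
Sum: 12×12.011 + 22×1.008 + 2×15.999 = 198.306 → 198.31 g/mol.

198.31 g/mol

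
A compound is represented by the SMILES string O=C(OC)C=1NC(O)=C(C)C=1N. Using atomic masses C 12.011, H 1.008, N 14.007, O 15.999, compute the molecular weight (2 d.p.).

170.17 g/mol

First, the molecular formula is C7H10N2O3 (counting implicit H from valence).
  C: 7 × 12.011 = 84.077
  H: 10 × 1.008 = 10.080
  N: 2 × 14.007 = 28.014
  O: 3 × 15.999 = 47.997
Sum: 7×12.011 + 10×1.008 + 2×14.007 + 3×15.999 = 170.168 → 170.17 g/mol.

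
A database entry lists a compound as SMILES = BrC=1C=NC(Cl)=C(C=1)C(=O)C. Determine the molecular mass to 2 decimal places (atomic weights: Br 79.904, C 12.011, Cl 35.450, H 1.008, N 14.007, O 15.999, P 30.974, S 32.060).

First, the molecular formula is C7H5BrClNO (counting implicit H from valence).
  Br: 1 × 79.904 = 79.904
  C: 7 × 12.011 = 84.077
  Cl: 1 × 35.450 = 35.450
  H: 5 × 1.008 = 5.040
  N: 1 × 14.007 = 14.007
  O: 1 × 15.999 = 15.999
Sum: 1×79.904 + 7×12.011 + 1×35.450 + 5×1.008 + 1×14.007 + 1×15.999 = 234.477 → 234.48 g/mol.

234.48 g/mol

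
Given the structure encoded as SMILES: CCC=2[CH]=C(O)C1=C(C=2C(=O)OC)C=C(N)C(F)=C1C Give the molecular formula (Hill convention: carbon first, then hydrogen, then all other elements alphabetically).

Walk through each heavy atom and fill implicit hydrogens from standard valence (C 4, N 3, O 2, S 2, halogen 1):
  atom 1: C, bond orders sum to 1 (valence 4) → 3 H
  atom 2: C, bond orders sum to 2 (valence 4) → 2 H
  atom 3: C, bond orders sum to 4 (valence 4) → 0 H
  atom 4: C with explicit H count 1
  atom 5: C, bond orders sum to 4 (valence 4) → 0 H
  atom 6: O, bond orders sum to 1 (valence 2) → 1 H
  atom 7: C, bond orders sum to 4 (valence 4) → 0 H
  atom 8: C, bond orders sum to 4 (valence 4) → 0 H
  atom 9: C, bond orders sum to 4 (valence 4) → 0 H
  atom 10: C, bond orders sum to 4 (valence 4) → 0 H
  atom 11: O, bond orders sum to 2 (valence 2) → 0 H
  atom 12: O, bond orders sum to 2 (valence 2) → 0 H
  atom 13: C, bond orders sum to 1 (valence 4) → 3 H
  atom 14: C, bond orders sum to 3 (valence 4) → 1 H
  atom 15: C, bond orders sum to 4 (valence 4) → 0 H
  atom 16: N, bond orders sum to 1 (valence 3) → 2 H
  atom 17: C, bond orders sum to 4 (valence 4) → 0 H
  atom 18: F (halogen, monovalent) → 0 H
  atom 19: C, bond orders sum to 4 (valence 4) → 0 H
  atom 20: C, bond orders sum to 1 (valence 4) → 3 H
Totals → C:15, H:16, F:1, N:1, O:3.
In Hill order: C15H16FNO3.

C15H16FNO3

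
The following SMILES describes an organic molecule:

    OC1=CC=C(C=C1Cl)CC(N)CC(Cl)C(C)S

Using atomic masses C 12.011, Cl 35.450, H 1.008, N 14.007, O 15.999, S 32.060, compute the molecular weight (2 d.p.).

First, the molecular formula is C12H17Cl2NOS (counting implicit H from valence).
  C: 12 × 12.011 = 144.132
  Cl: 2 × 35.450 = 70.900
  H: 17 × 1.008 = 17.136
  N: 1 × 14.007 = 14.007
  O: 1 × 15.999 = 15.999
  S: 1 × 32.060 = 32.060
Sum: 12×12.011 + 2×35.450 + 17×1.008 + 1×14.007 + 1×15.999 + 1×32.060 = 294.234 → 294.23 g/mol.

294.23 g/mol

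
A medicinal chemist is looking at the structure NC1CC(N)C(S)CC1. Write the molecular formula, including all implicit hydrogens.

C6H14N2S

Walk through each heavy atom and fill implicit hydrogens from standard valence (C 4, N 3, O 2, S 2, halogen 1):
  atom 1: N, bond orders sum to 1 (valence 3) → 2 H
  atom 2: C, bond orders sum to 3 (valence 4) → 1 H
  atom 3: C, bond orders sum to 2 (valence 4) → 2 H
  atom 4: C, bond orders sum to 3 (valence 4) → 1 H
  atom 5: N, bond orders sum to 1 (valence 3) → 2 H
  atom 6: C, bond orders sum to 3 (valence 4) → 1 H
  atom 7: S, bond orders sum to 1 (valence 2) → 1 H
  atom 8: C, bond orders sum to 2 (valence 4) → 2 H
  atom 9: C, bond orders sum to 2 (valence 4) → 2 H
Totals → C:6, H:14, N:2, S:1.
In Hill order: C6H14N2S.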